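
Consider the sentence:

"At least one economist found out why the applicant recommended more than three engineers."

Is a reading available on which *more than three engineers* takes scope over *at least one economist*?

No

The DP *more than three engineers* is contained in the embedded question *why the applicant recommended more than three engineers*.
Embedded wh-clauses are opaque for QR, so the quantifier stays inside the question.
There is no licit LF on which *more than three engineers* c-commands *at least one economist*.
(Only the surface reading survives: one fixed economist with respect to all the relevant engineers.)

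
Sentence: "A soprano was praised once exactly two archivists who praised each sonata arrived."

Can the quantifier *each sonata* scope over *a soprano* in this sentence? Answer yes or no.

No

The target quantifier *each sonata* is part of the relative clause *who praised each sonata*, which is itself inside the adjunct *once exactly two archivists who praised each sonata arrived*.
Two island boundaries intervene — the relative clause and the adjunct. Either alone would block QR.
*each sonata* is confined to the island and cannot take scope over *a soprano*.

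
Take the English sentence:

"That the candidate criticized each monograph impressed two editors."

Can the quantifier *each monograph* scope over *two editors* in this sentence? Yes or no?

No

Structurally, *each monograph* is inside the sentential subject *that the candidate criticized each monograph*.
Sentential subjects are islands: a quantifier inside the subject clause cannot raise over the matrix predicate.
So the wide-scope reading for *each monograph* is blocked.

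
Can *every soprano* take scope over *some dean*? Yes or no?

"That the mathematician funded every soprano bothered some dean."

No

*every soprano* occurs within the sentential subject *that the mathematician funded every soprano*.
Clausal subjects are scope islands; QR from inside the subject into the matrix is barred.
The ordering *every soprano* > *some dean* is therefore underivable.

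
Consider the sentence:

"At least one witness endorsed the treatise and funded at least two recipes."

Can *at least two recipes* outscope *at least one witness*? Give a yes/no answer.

No

*at least two recipes* sits inside one conjunct of the coordinate structure (*funded at least two recipes*).
Asymmetric QR out of one conjunct violates the Coordinate Structure Constraint.
Hence only narrow scope for *at least two recipes* (under *at least one witness*) survives.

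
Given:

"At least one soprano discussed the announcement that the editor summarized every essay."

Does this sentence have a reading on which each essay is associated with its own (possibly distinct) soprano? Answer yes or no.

This is the *every essay* > *at least one soprano* reading.
*every essay* is embedded in the complex NP *the announcement that the editor summarized every essay*.
A that-clause complement to a noun is an island; QR cannot cross the NP boundary.
So the wide-scope reading for *every essay* is blocked.

No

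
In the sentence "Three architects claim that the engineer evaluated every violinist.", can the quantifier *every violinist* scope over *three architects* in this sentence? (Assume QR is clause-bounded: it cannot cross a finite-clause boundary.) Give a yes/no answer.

No

The target quantifier *every violinist* is part of the finite complement clause *that the engineer evaluated every violinist*.
Finite CP is the ceiling for QR here, by assumption.
The inverse ordering *every violinist* > *three architects* is therefore underivable.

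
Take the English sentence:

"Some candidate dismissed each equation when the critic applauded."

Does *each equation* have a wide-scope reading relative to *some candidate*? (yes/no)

The adjunct clause does not contain *each equation*, which is the matrix object.
Ordinary QR to a clause-peripheral position gives the wide-scope LF for the lower DP.

Yes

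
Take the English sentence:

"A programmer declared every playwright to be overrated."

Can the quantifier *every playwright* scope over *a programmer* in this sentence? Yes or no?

ECM infinitives lack a CP barrier, so *every playwright* can QR over the matrix subject *a programmer*.
QR within a single clause is free, so the lower quantifier may take scope over the higher one.

Yes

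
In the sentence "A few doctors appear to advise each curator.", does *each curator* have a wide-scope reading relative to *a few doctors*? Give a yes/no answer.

Yes

*each curator* is the object of the infinitival complement of a raising predicate; raising infinitives are transparent for QR, so the two DPs are in effect clausemates.
QR within a single clause is free, so the lower quantifier may take scope over the higher one.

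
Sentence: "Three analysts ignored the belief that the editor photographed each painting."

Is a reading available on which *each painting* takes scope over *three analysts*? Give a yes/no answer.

No

The target quantifier *each painting* is part of the complex NP *the belief that the editor photographed each painting*.
The complex NP is opaque for QR — the quantifier is frozen inside the noun's complement.
So *each painting* cannot raise high enough to outscope *three analysts*; only the surface ordering *three analysts* > *each painting* is available.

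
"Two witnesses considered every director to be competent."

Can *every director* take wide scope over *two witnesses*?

Yes

This is an ECM construction: *every director* is the infinitival subject, Case-marked by the matrix verb, and the infinitive is transparent for QR.
No island intervenes, so both surface and inverse scope are derivable.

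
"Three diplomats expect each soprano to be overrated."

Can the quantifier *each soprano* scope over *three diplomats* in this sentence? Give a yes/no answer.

Yes

This is an ECM construction: *each soprano* is the infinitival subject, Case-marked by the matrix verb, and the infinitive is transparent for QR.
Since no island is crossed, the inverse ordering is licensed alongside surface scope.
So *each soprano* > *three diplomats* is among the available readings.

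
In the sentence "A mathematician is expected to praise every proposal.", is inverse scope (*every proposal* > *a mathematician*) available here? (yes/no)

*every proposal* is the object of the infinitival complement of a raising predicate; raising infinitives are transparent for QR, so the two DPs are in effect clausemates.
Clause-internal QR can adjoin the lower DP above the subject, yielding the inverse reading.
The sentence is scopally ambiguous between *a mathematician* > *every proposal* and *every proposal* > *a mathematician*.

Yes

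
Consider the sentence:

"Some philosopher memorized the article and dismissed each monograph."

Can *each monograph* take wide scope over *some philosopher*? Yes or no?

*each monograph* occurs within one conjunct of the coordinate structure (*dismissed each monograph*).
A quantifier cannot raise out of one conjunct of a coordination across the whole coordinate structure — the CSC applies to QR.
*each monograph* > *some philosopher* would require crossing that boundary, which is illicit.

No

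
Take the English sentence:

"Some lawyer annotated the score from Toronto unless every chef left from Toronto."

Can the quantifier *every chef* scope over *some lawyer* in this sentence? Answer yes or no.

No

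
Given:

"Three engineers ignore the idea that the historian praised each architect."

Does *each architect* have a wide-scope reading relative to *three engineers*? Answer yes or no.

The target quantifier *each architect* is part of the complex NP *the idea that the historian praised each architect*.
The complex NP is opaque for QR — the quantifier is frozen inside the noun's complement.
Hence only narrow scope for *each architect* (under *three engineers*) survives.

No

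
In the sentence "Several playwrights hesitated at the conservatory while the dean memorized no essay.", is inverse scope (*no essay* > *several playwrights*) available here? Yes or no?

No

*no essay* sits inside the adjunct clause *while the dean memorized no essay*.
Adjunct clauses are scope islands: a quantifier inside an adjunct cannot raise into the matrix clause.
The inverse ordering *no essay* > *several playwrights* is therefore underivable.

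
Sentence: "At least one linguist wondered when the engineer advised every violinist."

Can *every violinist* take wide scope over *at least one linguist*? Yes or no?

No

*every violinist* is embedded in the embedded question *when the engineer advised every violinist*.
QR across an interrogative CP boundary is ruled out as a wh-island violation.
So *every violinist* cannot raise to a position above *at least one linguist*.
(Only the surface reading survives: one fixed linguist with respect to all the relevant violinists.)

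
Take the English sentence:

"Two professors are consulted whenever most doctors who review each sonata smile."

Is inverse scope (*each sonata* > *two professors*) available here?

The DP *each sonata* is contained in the relative clause *who review each sonata*, which is itself inside the adjunct *whenever most doctors who review each sonata smile*.
Even if one barrier were somehow void, the other would still block QR.
*each sonata* is confined to the island and cannot take scope over *two professors*.

No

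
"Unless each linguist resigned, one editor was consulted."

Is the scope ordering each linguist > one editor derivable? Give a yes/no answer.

The target quantifier *each linguist* is part of the adjunct clause *unless each linguist resigned*.
The adjunct-island constraint bars QR out of an adverbial clause.
*each linguist* > *one editor* would require crossing that boundary, which is illicit.

No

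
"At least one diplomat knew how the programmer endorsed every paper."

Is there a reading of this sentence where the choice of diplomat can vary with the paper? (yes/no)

No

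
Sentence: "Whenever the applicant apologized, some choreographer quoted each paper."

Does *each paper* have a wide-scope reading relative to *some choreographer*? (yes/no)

The adjunct island is irrelevant here — *each paper* and *some choreographer* are both in the matrix clause.
Nothing blocks QR of the lower DP to a position above the higher one, so inverse scope is available.

Yes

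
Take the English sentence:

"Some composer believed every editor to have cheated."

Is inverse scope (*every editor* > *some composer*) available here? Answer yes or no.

Yes

The ECM infinitive is scope-transparent — *every editor* is free to raise above *some composer*.
Since no island is crossed, the inverse ordering is licensed alongside surface scope.
The sentence is scopally ambiguous between *some composer* > *every editor* and *every editor* > *some composer*.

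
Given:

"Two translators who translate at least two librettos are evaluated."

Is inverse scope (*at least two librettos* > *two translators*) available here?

*at least two librettos* sits inside the relative clause *who translate at least two librettos*.
The relative clause forms an island for QR, so the quantifier is confined to the head noun's restrictor.
So the wide-scope reading for *at least two librettos* is blocked.

No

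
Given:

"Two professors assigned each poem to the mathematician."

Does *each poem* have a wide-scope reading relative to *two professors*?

*each poem* and *two professors* are in the same minimal clause.
Clause-internal QR can adjoin the lower DP above the subject, yielding the inverse reading.

Yes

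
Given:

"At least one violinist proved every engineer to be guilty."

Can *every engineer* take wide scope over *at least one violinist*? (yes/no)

*every engineer* is an ECM subject; ECM complements are not islands, and the embedded quantifier may take matrix scope.
QR within a single clause is free, so the lower quantifier may take scope over the higher one.
The sentence is scopally ambiguous between *at least one violinist* > *every engineer* and *every engineer* > *at least one violinist*.

Yes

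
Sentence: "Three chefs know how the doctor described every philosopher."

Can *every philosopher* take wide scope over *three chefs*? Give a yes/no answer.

No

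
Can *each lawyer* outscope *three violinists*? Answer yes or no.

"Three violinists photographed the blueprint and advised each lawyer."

*each lawyer* occurs within one conjunct of the coordinate structure (*advised each lawyer*).
The Coordinate Structure Constraint blocks movement (including QR) out of a single conjunct.
*each lawyer* is confined to the island and cannot take scope over *three violinists*.

No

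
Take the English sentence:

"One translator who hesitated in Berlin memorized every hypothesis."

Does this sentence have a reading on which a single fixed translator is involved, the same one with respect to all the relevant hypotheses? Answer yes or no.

Yes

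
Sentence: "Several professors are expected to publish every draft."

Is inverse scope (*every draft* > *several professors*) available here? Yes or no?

Yes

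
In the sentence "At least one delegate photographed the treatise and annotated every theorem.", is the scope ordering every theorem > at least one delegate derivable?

No

*every theorem* occurs within one conjunct of the coordinate structure (*annotated every theorem*).
The Coordinate Structure Constraint blocks movement (including QR) out of a single conjunct.
*every theorem* > *at least one delegate* would require crossing that boundary, which is illicit.
(Only the surface reading survives: one fixed delegate with respect to all the relevant theorems.)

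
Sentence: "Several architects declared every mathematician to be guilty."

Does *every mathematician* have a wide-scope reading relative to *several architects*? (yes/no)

Yes

*every mathematician* is an ECM subject; ECM complements are not islands, and the embedded quantifier may take matrix scope.
Since no island is crossed, the inverse ordering is licensed alongside surface scope.
Both orderings are possible: *several architects* > *every mathematician* and *every mathematician* > *several architects*.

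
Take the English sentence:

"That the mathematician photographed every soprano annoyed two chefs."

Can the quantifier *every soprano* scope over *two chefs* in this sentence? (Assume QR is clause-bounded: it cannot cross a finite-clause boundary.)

Structurally, *every soprano* is inside the sentential subject *that the mathematician photographed every soprano*.
The Sentential Subject Constraint rules out raising the quantifier out of the that-clause subject.
So *every soprano* cannot raise to a position above *two chefs*.

No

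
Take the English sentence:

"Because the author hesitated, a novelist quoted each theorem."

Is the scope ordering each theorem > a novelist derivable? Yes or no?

Yes

Although there is an adjunct clause, *each theorem* is in the main clause, not inside the adjunct.
Ordinary QR to a clause-peripheral position gives the wide-scope LF for the lower DP.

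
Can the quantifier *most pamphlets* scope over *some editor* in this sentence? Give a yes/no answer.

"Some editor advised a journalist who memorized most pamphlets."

No

The target quantifier *most pamphlets* is part of the relative clause *who memorized most pamphlets* modifying *a journalist*.
Relative clauses block scope extraction: QR cannot target a position outside the modified NP.
So *most pamphlets* cannot raise high enough to outscope *some editor*; only the surface ordering *some editor* > *most pamphlets* is available.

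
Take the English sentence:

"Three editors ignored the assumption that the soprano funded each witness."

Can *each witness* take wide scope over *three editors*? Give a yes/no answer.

No

The DP *each witness* is contained in the complex NP *the assumption that the soprano funded each witness*.
Since the clause is the complement of a nominal head, the CNPC blocks scope extraction.
So the wide-scope reading for *each witness* is blocked.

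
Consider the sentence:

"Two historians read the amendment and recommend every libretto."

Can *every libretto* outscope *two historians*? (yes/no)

Structurally, *every libretto* is inside one conjunct of the coordinate structure (*recommend every libretto*).
Asymmetric QR out of one conjunct violates the Coordinate Structure Constraint.
So *every libretto* cannot raise high enough to outscope *two historians*; only the surface ordering *two historians* > *every libretto* is available.

No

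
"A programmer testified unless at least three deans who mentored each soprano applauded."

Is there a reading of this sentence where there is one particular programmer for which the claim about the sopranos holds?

Yes

The described interpretation is the *a programmer* > *each soprano* scoping.
Nothing needs to raise for *a programmer* > *each soprano*, so no island constraint is at stake.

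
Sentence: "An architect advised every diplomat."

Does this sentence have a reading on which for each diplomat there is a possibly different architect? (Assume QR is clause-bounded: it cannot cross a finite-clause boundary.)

Yes

The described interpretation is the *every diplomat* > *an architect* scoping.
*every diplomat* is the matrix object and *an architect* the matrix subject; the two are clausemates.
QR within a single clause is free, so the lower quantifier may take scope over the higher one.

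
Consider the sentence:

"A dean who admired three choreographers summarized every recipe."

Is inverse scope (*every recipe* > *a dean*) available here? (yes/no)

Yes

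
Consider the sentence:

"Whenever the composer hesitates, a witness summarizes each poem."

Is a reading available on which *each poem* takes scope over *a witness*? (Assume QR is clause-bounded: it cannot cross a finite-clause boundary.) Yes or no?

Yes

Although there is an adjunct clause, *each poem* is in the main clause, not inside the adjunct.
QR within a single clause is free, so the lower quantifier may take scope over the higher one.
So *each poem* > *a witness* is among the available readings.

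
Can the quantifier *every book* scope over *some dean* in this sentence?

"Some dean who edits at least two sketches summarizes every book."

*every book* sits in the matrix clause, not in the relative clause on *some dean*.
With no island boundary between them, the object can take inverse scope over the subject via ordinary QR within the clause.

Yes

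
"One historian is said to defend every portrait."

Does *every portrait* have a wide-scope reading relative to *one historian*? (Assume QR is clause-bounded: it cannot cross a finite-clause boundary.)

Yes

Infinitival complements of raising predicates do not block QR; *every portrait* and *one historian* are effectively clausemates.
No island intervenes, so both surface and inverse scope are derivable.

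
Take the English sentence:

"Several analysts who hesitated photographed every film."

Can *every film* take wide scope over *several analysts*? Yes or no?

Although the sentence contains a relative clause (*who hesitated*), *every film* is outside it, in the matrix VP.
Nothing blocks QR of the lower DP to a position above the higher one, so inverse scope is available.
So *every film* > *several analysts* is among the available readings.

Yes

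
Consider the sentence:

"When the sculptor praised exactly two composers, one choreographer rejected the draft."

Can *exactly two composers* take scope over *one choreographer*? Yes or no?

*exactly two composers* occurs within the adjunct clause *when the sculptor praised exactly two composers*.
Scope out of an adjunct clause is unavailable: QR respects the adjunct-island constraint.
*exactly two composers* > *one choreographer* would require crossing that boundary, which is illicit.

No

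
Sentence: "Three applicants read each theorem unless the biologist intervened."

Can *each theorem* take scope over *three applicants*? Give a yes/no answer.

Yes

The adjunct island is irrelevant here — *each theorem* and *three applicants* are both in the matrix clause.
QR within a single clause is free, so the lower quantifier may take scope over the higher one.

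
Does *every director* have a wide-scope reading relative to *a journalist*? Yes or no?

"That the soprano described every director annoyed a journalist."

No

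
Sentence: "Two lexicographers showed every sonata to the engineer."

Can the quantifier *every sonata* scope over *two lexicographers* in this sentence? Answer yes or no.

Both DPs are arguments of the same predicate; there is no clause or island boundary between them.
Nothing blocks QR of the lower DP to a position above the higher one, so inverse scope is available.

Yes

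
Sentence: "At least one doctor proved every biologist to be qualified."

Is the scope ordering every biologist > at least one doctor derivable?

Yes

This is an ECM construction: *every biologist* is the infinitival subject, Case-marked by the matrix verb, and the infinitive is transparent for QR.
Since no island is crossed, the inverse ordering is licensed alongside surface scope.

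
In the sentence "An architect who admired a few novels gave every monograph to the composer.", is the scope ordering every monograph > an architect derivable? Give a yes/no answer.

Yes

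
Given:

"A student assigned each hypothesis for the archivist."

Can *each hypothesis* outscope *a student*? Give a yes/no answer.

*each hypothesis* and *a student* are in the same minimal clause.
Clause-internal QR can adjoin the lower DP above the subject, yielding the inverse reading.
The sentence is scopally ambiguous between *a student* > *each hypothesis* and *each hypothesis* > *a student*.

Yes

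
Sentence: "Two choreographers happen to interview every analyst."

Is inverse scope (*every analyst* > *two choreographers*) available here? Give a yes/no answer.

Yes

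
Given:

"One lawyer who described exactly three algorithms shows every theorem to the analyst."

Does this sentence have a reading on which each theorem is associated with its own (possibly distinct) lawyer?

Yes

The described interpretation is the *every theorem* > *one lawyer* scoping.
Although the sentence contains a relative clause (*who described exactly three algorithms*), *every theorem* is outside it, in the matrix VP.
Clause-internal QR can adjoin the lower DP above the subject, yielding the inverse reading.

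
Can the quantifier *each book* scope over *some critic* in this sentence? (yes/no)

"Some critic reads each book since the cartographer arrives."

Yes

*each book* is a matrix argument; the adjunct is an island but the target quantifier is outside it.
Ordinary QR to a clause-peripheral position gives the wide-scope LF for the lower DP.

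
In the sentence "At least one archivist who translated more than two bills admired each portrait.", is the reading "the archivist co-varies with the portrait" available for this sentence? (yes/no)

Yes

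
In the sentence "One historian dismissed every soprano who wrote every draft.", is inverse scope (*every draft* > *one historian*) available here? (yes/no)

*every draft* sits inside the relative clause *who wrote every draft* modifying *every soprano*.
Relative clauses are scope islands: a quantifier cannot QR out of a relative clause to take scope in the matrix clause.
There is no licit LF on which *every draft* c-commands *one historian*.
(Only the surface reading survives: one fixed historian with respect to all the relevant drafts.)

No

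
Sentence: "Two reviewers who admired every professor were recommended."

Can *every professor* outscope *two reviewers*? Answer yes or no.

*every professor* occurs within the relative clause *who admired every professor*.
The relative clause forms an island for QR, so the quantifier is confined to the head noun's restrictor.
There is no licit LF on which *every professor* c-commands *two reviewers*.

No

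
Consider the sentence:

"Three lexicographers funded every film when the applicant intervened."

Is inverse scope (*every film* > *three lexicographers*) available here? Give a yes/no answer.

Although there is an adjunct clause, *every film* is in the main clause, not inside the adjunct.
Since no island is crossed, the inverse ordering is licensed alongside surface scope.

Yes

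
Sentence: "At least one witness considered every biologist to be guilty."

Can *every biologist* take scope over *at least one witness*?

This is an ECM construction: *every biologist* is the infinitival subject, Case-marked by the matrix verb, and the infinitive is transparent for QR.
Nothing blocks QR of the lower DP to a position above the higher one, so inverse scope is available.

Yes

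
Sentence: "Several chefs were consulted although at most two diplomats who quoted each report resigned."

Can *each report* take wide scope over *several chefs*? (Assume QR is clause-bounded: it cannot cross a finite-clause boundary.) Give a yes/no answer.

*each report* sits inside the relative clause *who quoted each report*, which is itself inside the adjunct *although at most two diplomats who quoted each report resigned*.
Even if one barrier were somehow void, the other would still block QR.
So *each report* cannot raise high enough to outscope *several chefs*; only the surface ordering *several chefs* > *each report* is available.

No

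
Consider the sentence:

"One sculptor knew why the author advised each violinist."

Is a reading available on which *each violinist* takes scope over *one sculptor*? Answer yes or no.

No

The target quantifier *each violinist* is part of the embedded question *why the author advised each violinist*.
An indirect question is a wh-island; the filled [Spec,CP] blocks QR across the CP edge.
So *each violinist* cannot raise to a position above *one sculptor*.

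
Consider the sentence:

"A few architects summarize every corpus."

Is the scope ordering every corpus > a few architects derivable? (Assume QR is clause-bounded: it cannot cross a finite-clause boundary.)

Yes

*every corpus* and *a few architects* are in the same minimal clause.
Ordinary QR to a clause-peripheral position gives the wide-scope LF for the lower DP.
Both orderings are possible: *a few architects* > *every corpus* and *every corpus* > *a few architects*.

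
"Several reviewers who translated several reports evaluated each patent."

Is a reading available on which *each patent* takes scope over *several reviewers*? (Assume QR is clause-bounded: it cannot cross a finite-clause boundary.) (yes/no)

Yes

The RC *who translated several reports* is an island, but *each patent* is not inside it — it is the matrix object, a clausemate of *several reviewers*.
With no island boundary between them, the object can take inverse scope over the subject via ordinary QR within the clause.
So *each patent* > *several reviewers* is among the available readings.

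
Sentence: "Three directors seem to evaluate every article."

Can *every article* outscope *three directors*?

Yes

The matrix predicate is a raising verb, whose infinitival complement is not a scope island — *every article* can QR into the matrix clause.
Ordinary QR to a clause-peripheral position gives the wide-scope LF for the lower DP.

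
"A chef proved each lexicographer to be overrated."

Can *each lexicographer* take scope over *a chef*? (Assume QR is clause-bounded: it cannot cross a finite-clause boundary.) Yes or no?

This is an ECM construction: *each lexicographer* is the infinitival subject, Case-marked by the matrix verb, and the infinitive is transparent for QR.
Since no island is crossed, the inverse ordering is licensed alongside surface scope.

Yes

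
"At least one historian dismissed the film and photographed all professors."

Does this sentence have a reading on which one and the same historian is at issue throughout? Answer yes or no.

Yes

That reading corresponds to *at least one historian* > *all professors*.
That is the surface-scope ordering, which is always one of the available readings — island constraints only ever restrict inverse scope.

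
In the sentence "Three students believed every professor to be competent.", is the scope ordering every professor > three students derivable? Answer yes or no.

Yes

*every professor* is an ECM subject; ECM complements are not islands, and the embedded quantifier may take matrix scope.
Since no island is crossed, the inverse ordering is licensed alongside surface scope.
So *every professor* > *three students* is among the available readings.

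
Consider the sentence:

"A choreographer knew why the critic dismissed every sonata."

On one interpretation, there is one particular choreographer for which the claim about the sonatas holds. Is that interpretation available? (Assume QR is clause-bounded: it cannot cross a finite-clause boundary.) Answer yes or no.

That reading corresponds to *a choreographer* > *every sonata*.
Surface scope (*a choreographer* > *every sonata*) is always derivable; islands only block QR, not in-situ interpretation.

Yes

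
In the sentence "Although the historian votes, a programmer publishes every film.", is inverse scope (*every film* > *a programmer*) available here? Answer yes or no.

Yes

*every film* is a matrix argument; the adjunct is an island but the target quantifier is outside it.
With no island boundary between them, the object can take inverse scope over the subject via ordinary QR within the clause.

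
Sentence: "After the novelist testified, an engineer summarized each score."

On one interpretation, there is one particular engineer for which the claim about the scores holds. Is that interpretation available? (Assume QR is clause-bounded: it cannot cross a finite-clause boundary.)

The described interpretation is the *an engineer* > *each score* scoping.
Surface scope (*an engineer* > *each score*) is always derivable; islands only block QR, not in-situ interpretation.

Yes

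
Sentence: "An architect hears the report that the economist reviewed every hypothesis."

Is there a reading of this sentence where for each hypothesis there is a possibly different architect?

No

The paraphrase describes the scope ordering *every hypothesis* > *an architect*.
*every hypothesis* occurs within the complex NP *the report that the economist reviewed every hypothesis*.
Since the clause is the complement of a nominal head, the CNPC blocks scope extraction.
So the wide-scope reading for *every hypothesis* is blocked.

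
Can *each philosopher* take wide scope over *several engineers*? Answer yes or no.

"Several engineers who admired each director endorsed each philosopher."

The relative clause *who admired each director* modifies *several engineers*, but *each philosopher* is not inside that relative clause — it is an argument of the matrix verb.
Since no island is crossed, the inverse ordering is licensed alongside surface scope.

Yes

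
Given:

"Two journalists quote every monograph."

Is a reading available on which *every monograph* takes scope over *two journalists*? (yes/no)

*every monograph* and *two journalists* are in the same minimal clause.
Clause-internal QR can adjoin the lower DP above the subject, yielding the inverse reading.

Yes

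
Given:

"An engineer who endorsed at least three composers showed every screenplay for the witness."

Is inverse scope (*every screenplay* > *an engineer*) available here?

The RC *who endorsed at least three composers* is an island, but *every screenplay* is not inside it — it is the matrix object, a clausemate of *an engineer*.
No island intervenes, so both surface and inverse scope are derivable.

Yes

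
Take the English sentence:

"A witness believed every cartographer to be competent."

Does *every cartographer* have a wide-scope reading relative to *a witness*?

Yes

ECM infinitives lack a CP barrier, so *every cartographer* can QR over the matrix subject *a witness*.
Nothing blocks QR of the lower DP to a position above the higher one, so inverse scope is available.
The sentence is scopally ambiguous between *a witness* > *every cartographer* and *every cartographer* > *a witness*.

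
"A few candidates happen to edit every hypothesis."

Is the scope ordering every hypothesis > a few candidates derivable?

Raising constructions are monoclausal for scope purposes; *every hypothesis* is not separated from *a few candidates* by any island.
Nothing blocks QR of the lower DP to a position above the higher one, so inverse scope is available.

Yes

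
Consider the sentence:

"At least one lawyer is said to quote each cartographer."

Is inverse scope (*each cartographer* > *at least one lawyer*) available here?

Yes

*each cartographer* is the object of the infinitival complement of a raising predicate; raising infinitives are transparent for QR, so the two DPs are in effect clausemates.
With no island boundary between them, the object can take inverse scope over the subject via ordinary QR within the clause.
The sentence is scopally ambiguous between *at least one lawyer* > *each cartographer* and *each cartographer* > *at least one lawyer*.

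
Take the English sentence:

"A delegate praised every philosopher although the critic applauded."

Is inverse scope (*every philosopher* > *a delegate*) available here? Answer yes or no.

Yes

The adjunct clause does not contain *every philosopher*, which is the matrix object.
Clause-internal QR can adjoin the lower DP above the subject, yielding the inverse reading.
The sentence is scopally ambiguous between *a delegate* > *every philosopher* and *every philosopher* > *a delegate*.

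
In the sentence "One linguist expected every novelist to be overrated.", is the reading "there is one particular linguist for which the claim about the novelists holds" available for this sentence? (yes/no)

The paraphrase describes the scope ordering *one linguist* > *every novelist*.
That is the surface-scope ordering, which is always one of the available readings — island constraints only ever restrict inverse scope.

Yes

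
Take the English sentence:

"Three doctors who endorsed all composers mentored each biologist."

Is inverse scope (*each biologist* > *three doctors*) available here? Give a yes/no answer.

*each biologist* is a matrix argument; only *three doctors* is modified by the relative clause *who endorsed all composers*, so the RC island is irrelevant to the target quantifier.
QR within a single clause is free, so the lower quantifier may take scope over the higher one.

Yes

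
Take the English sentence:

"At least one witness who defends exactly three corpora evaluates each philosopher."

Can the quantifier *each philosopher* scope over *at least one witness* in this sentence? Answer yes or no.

Yes

The relative clause *who defends exactly three corpora* modifies *at least one witness*, but *each philosopher* is not inside that relative clause — it is an argument of the matrix verb.
With no island boundary between them, the object can take inverse scope over the subject via ordinary QR within the clause.
The sentence is scopally ambiguous between *at least one witness* > *each philosopher* and *each philosopher* > *at least one witness*.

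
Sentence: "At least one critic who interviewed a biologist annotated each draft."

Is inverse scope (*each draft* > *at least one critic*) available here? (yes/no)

Yes

*each draft* is a matrix argument; only *at least one critic* is modified by the relative clause *who interviewed a biologist*, so the RC island is irrelevant to the target quantifier.
Ordinary QR to a clause-peripheral position gives the wide-scope LF for the lower DP.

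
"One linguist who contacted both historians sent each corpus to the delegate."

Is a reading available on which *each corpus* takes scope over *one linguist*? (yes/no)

Yes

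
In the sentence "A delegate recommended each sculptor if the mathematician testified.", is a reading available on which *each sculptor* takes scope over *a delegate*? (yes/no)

Neither queried DP is inside the adjunct, so the adjunct-island constraint does not apply.
Ordinary QR to a clause-peripheral position gives the wide-scope LF for the lower DP.

Yes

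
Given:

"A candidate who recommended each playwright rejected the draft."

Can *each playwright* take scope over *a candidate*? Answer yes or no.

Structurally, *each playwright* is inside the relative clause *who recommended each playwright*.
Relative clauses block scope extraction: QR cannot target a position outside the modified NP.
So *each playwright* cannot raise high enough to outscope *a candidate*; only the surface ordering *a candidate* > *each playwright* is available.

No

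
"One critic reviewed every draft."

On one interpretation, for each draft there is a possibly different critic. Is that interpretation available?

Yes

The paraphrase describes the scope ordering *every draft* > *one critic*.
Both DPs are arguments of the same predicate; there is no clause or island boundary between them.
With no island boundary between them, the object can take inverse scope over the subject via ordinary QR within the clause.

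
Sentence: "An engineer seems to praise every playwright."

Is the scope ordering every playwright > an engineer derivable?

Yes

*every playwright* is inside a raising infinitive, which is transparent to QR (no CP barrier), so it behaves as a matrix argument.
No island intervenes, so both surface and inverse scope are derivable.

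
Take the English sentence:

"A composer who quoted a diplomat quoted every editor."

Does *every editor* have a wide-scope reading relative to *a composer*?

The RC *who quoted a diplomat* is an island, but *every editor* is not inside it — it is the matrix object, a clausemate of *a composer*.
With no island boundary between them, the object can take inverse scope over the subject via ordinary QR within the clause.

Yes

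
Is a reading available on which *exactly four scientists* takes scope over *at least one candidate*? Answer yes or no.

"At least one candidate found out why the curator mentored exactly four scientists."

No

The target quantifier *exactly four scientists* is part of the embedded question *why the curator mentored exactly four scientists*.
An indirect question is a wh-island; the filled [Spec,CP] blocks QR across the CP edge.
So *exactly four scientists* cannot raise to a position above *at least one candidate*.
(Only the surface reading survives: one fixed candidate with respect to all the relevant scientists.)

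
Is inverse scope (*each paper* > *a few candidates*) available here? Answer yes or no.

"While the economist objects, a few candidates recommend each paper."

The adjunct island is irrelevant here — *each paper* and *a few candidates* are both in the matrix clause.
Nothing blocks QR of the lower DP to a position above the higher one, so inverse scope is available.

Yes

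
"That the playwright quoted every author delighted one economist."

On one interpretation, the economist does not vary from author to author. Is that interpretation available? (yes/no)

Yes

The described interpretation is the *one economist* > *every author* scoping.
*one economist* is a matrix-clause argument and can take scope within the matrix clause over the constituent containing *every author*, so *one economist* > *every author* needs no island-crossing movement and is available.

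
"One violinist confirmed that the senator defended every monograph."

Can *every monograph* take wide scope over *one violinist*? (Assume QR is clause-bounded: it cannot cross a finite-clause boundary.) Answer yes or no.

The DP *every monograph* is contained in the finite complement clause *that the senator defended every monograph*.
With QR restricted to its own tensed clause, the embedded quantifier cannot reach a matrix scope position.
The inverse ordering *every monograph* > *one violinist* is therefore underivable.
(Only the surface reading survives: one fixed violinist with respect to all the relevant monographs.)

No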